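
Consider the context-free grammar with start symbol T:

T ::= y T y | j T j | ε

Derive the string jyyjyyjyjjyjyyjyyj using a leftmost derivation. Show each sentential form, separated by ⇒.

T⇒jTj⇒jyTyj⇒jyyTyyj⇒jyyjTjyyj⇒jyyjyTyjyyj⇒jyyjyyTyyjyyj⇒jyyjyyjTjyyjyyj⇒jyyjyyjyTyjyyjyyj⇒jyyjyyjyjTjyjyyjyyj⇒jyyjyyjyjjyjyyjyyj

T ⇒ jTj   [T ::= j T j]
jTj ⇒ jyTyj   [T ::= y T y]
jyTyj ⇒ jyyTyyj   [T ::= y T y]
jyyTyyj ⇒ jyyjTjyyj   [T ::= j T j]
jyyjTjyyj ⇒ jyyjyTyjyyj   [T ::= y T y]
jyyjyTyjyyj ⇒ jyyjyyTyyjyyj   [T ::= y T y]
jyyjyyTyyjyyj ⇒ jyyjyyjTjyyjyyj   [T ::= j T j]
jyyjyyjTjyyjyyj ⇒ jyyjyyjyTyjyyjyyj   [T ::= y T y]
jyyjyyjyTyjyyjyyj ⇒ jyyjyyjyjTjyjyyjyyj   [T ::= j T j]
jyyjyyjyjTjyjyyjyyj ⇒ jyyjyyjyjjyjyyjyyj   [T ::= ε]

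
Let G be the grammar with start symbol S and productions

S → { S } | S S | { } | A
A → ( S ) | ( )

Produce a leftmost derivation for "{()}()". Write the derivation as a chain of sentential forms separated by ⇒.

S ⇒ SS ⇒ {S}S ⇒ {A}S ⇒ {()}S ⇒ {()}A ⇒ {()}()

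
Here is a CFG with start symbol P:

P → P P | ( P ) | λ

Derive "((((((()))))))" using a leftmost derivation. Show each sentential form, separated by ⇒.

P ⇒ PP   [P → P P]
PP ⇒ (P)P   [P → ( P )]
(P)P ⇒ ((P))P   [P → ( P )]
((P))P ⇒ (((P)))P   [P → ( P )]
(((P)))P ⇒ ((((P))))P   [P → ( P )]
((((P))))P ⇒ (((((P)))))P   [P → ( P )]
(((((P)))))P ⇒ ((((((P))))))P   [P → ( P )]
((((((P))))))P ⇒ (((((((P)))))))P   [P → ( P )]
(((((((P)))))))P ⇒ ((((((()))))))P   [P → λ]
((((((()))))))P ⇒ ((((((()))))))   [P → λ]

P ⇒ PP ⇒ (P)P ⇒ ((P))P ⇒ (((P)))P ⇒ ((((P))))P ⇒ (((((P)))))P ⇒ ((((((P))))))P ⇒ (((((((P)))))))P ⇒ ((((((()))))))P ⇒ ((((((()))))))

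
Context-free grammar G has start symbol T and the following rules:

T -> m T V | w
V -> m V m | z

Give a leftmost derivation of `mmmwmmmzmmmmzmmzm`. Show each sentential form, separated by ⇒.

T ⇒ mTV   [T -> m T V]
mTV ⇒ mmTVV   [T -> m T V]
mmTVV ⇒ mmmTVVV   [T -> m T V]
mmmTVVV ⇒ mmmwVVV   [T -> w]
mmmwVVV ⇒ mmmwmVmVV   [V -> m V m]
mmmwmVmVV ⇒ mmmwmmVmmVV   [V -> m V m]
mmmwmmVmmVV ⇒ mmmwmmmVmmmVV   [V -> m V m]
mmmwmmmVmmmVV ⇒ mmmwmmmzmmmVV   [V -> z]
mmmwmmmzmmmVV ⇒ mmmwmmmzmmmmVmV   [V -> m V m]
mmmwmmmzmmmmVmV ⇒ mmmwmmmzmmmmzmV   [V -> z]
mmmwmmmzmmmmzmV ⇒ mmmwmmmzmmmmzmmVm   [V -> m V m]
mmmwmmmzmmmmzmmVm ⇒ mmmwmmmzmmmmzmmzm   [V -> z]

T⇒mTV⇒mmTVV⇒mmmTVVV⇒mmmwVVV⇒mmmwmVmVV⇒mmmwmmVmmVV⇒mmmwmmmVmmmVV⇒mmmwmmmzmmmVV⇒mmmwmmmzmmmmVmV⇒mmmwmmmzmmmmzmV⇒mmmwmmmzmmmmzmmVm⇒mmmwmmmzmmmmzmmzm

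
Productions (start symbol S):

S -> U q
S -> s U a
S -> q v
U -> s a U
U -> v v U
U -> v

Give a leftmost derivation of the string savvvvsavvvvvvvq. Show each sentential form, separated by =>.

S => Uq   [S -> U q]
Uq => saUq   [U -> s a U]
saUq => savvUq   [U -> v v U]
savvUq => savvvvUq   [U -> v v U]
savvvvUq => savvvvsaUq   [U -> s a U]
savvvvsaUq => savvvvsavvUq   [U -> v v U]
savvvvsavvUq => savvvvsavvvvUq   [U -> v v U]
savvvvsavvvvUq => savvvvsavvvvvvUq   [U -> v v U]
savvvvsavvvvvvUq => savvvvsavvvvvvvq   [U -> v]

S=>Uq=>saUq=>savvUq=>savvvvUq=>savvvvsaUq=>savvvvsavvUq=>savvvvsavvvvUq=>savvvvsavvvvvvUq=>savvvvsavvvvvvvq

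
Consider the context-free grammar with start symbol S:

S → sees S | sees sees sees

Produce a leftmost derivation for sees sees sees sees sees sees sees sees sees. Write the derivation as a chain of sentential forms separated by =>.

S => sees S   [S → sees S]
sees S => sees sees S   [S → sees S]
sees sees S => sees sees sees S   [S → sees S]
sees sees sees S => sees sees sees sees S   [S → sees S]
sees sees sees sees S => sees sees sees sees sees S   [S → sees S]
sees sees sees sees sees S => sees sees sees sees sees sees S   [S → sees S]
sees sees sees sees sees sees S => sees sees sees sees sees sees sees sees sees   [S → sees sees sees]

S => sees S => sees sees S => sees sees sees S => sees sees sees sees S => sees sees sees sees sees S => sees sees sees sees sees sees S => sees sees sees sees sees sees sees sees sees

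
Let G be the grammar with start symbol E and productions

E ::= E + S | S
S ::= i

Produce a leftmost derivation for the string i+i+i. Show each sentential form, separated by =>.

E => E+S   [E ::= E + S]
E+S => E+S+S   [E ::= E + S]
E+S+S => S+S+S   [E ::= S]
S+S+S => i+S+S   [S ::= i]
i+S+S => i+i+S   [S ::= i]
i+i+S => i+i+i   [S ::= i]

E => E+S => E+S+S => S+S+S => i+S+S => i+i+S => i+i+i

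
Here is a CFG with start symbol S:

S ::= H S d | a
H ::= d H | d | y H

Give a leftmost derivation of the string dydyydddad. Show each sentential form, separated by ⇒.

S ⇒ HSd   [S ::= H S d]
HSd ⇒ dHSd   [H ::= d H]
dHSd ⇒ dyHSd   [H ::= y H]
dyHSd ⇒ dydHSd   [H ::= d H]
dydHSd ⇒ dydyHSd   [H ::= y H]
dydyHSd ⇒ dydyyHSd   [H ::= y H]
dydyyHSd ⇒ dydyydHSd   [H ::= d H]
dydyydHSd ⇒ dydyyddHSd   [H ::= d H]
dydyyddHSd ⇒ dydyydddSd   [H ::= d]
dydyydddSd ⇒ dydyydddad   [S ::= a]

S ⇒ HSd ⇒ dHSd ⇒ dyHSd ⇒ dydHSd ⇒ dydyHSd ⇒ dydyyHSd ⇒ dydyydHSd ⇒ dydyyddHSd ⇒ dydyydddSd ⇒ dydyydddad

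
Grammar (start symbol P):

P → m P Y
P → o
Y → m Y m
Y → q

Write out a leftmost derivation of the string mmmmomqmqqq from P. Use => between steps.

P => mPY   [P → m P Y]
mPY => mmPYY   [P → m P Y]
mmPYY => mmmPYYY   [P → m P Y]
mmmPYYY => mmmmPYYYY   [P → m P Y]
mmmmPYYYY => mmmmoYYYY   [P → o]
mmmmoYYYY => mmmmomYmYYY   [Y → m Y m]
mmmmomYmYYY => mmmmomqmYYY   [Y → q]
mmmmomqmYYY => mmmmomqmqYY   [Y → q]
mmmmomqmqYY => mmmmomqmqqY   [Y → q]
mmmmomqmqqY => mmmmomqmqqq   [Y → q]

P => mPY => mmPYY => mmmPYYY => mmmmPYYYY => mmmmoYYYY => mmmmomYmYYY => mmmmomqmYYY => mmmmomqmqYY => mmmmomqmqqY => mmmmomqmqqq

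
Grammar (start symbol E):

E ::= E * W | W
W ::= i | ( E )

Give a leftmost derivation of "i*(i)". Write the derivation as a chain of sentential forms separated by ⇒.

E ⇒ E*W   [E ::= E * W]
E*W ⇒ W*W   [E ::= W]
W*W ⇒ i*W   [W ::= i]
i*W ⇒ i*(E)   [W ::= ( E )]
i*(E) ⇒ i*(W)   [E ::= W]
i*(W) ⇒ i*(i)   [W ::= i]

E ⇒ E*W ⇒ W*W ⇒ i*W ⇒ i*(E) ⇒ i*(W) ⇒ i*(i)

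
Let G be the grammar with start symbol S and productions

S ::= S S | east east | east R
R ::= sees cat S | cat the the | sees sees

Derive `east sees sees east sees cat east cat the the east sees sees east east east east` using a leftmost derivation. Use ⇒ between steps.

S ⇒ S S ⇒ S S S ⇒ S S S S ⇒ east R S S S ⇒ east sees sees S S S ⇒ east sees sees S S S S ⇒ east sees sees east R S S S ⇒ east sees sees east sees cat S S S S ⇒ east sees sees east sees cat east R S S S ⇒ east sees sees east sees cat east cat the the S S S ⇒ east sees sees east sees cat east cat the the east R S S ⇒ east sees sees east sees cat east cat the the east sees sees S S ⇒ east sees sees east sees cat east cat the the east sees sees east east S ⇒ east sees sees east sees cat east cat the the east sees sees east east east east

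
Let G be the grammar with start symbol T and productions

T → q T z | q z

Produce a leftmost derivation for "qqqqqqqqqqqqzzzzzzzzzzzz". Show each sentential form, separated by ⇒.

T ⇒ qTz ⇒ qqTzz ⇒ qqqTzzz ⇒ qqqqTzzzz ⇒ qqqqqTzzzzz ⇒ qqqqqqTzzzzzz ⇒ qqqqqqqTzzzzzzz ⇒ qqqqqqqqTzzzzzzzz ⇒ qqqqqqqqqTzzzzzzzzz ⇒ qqqqqqqqqqTzzzzzzzzzz ⇒ qqqqqqqqqqqTzzzzzzzzzzz ⇒ qqqqqqqqqqqqzzzzzzzzzzzz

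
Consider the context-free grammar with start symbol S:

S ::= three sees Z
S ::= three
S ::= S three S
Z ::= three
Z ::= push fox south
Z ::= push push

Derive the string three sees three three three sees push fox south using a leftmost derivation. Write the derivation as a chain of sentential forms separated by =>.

S => S three S   [S ::= S three S]
S three S => three sees Z three S   [S ::= three sees Z]
three sees Z three S => three sees three three S   [Z ::= three]
three sees three three S => three sees three three three sees Z   [S ::= three sees Z]
three sees three three three sees Z => three sees three three three sees push fox south   [Z ::= push fox south]

S => S three S => three sees Z three S => three sees three three S => three sees three three three sees Z => three sees three three three sees push fox south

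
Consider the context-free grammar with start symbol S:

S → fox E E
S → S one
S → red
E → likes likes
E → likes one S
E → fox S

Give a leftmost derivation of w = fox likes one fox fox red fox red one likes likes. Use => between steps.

S => fox E E => fox likes one S E => fox likes one fox E E E => fox likes one fox fox S E E => fox likes one fox fox red E E => fox likes one fox fox red fox S E => fox likes one fox fox red fox S one E => fox likes one fox fox red fox red one E => fox likes one fox fox red fox red one likes likes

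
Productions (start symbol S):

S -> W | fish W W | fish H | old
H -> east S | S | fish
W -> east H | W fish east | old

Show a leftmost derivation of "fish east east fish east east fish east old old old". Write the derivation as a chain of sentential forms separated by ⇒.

S ⇒ fish W W ⇒ fish east H W ⇒ fish east east S W ⇒ fish east east fish W W W ⇒ fish east east fish east H W W ⇒ fish east east fish east east S W W ⇒ fish east east fish east east fish H W W ⇒ fish east east fish east east fish east S W W ⇒ fish east east fish east east fish east W W W ⇒ fish east east fish east east fish east old W W ⇒ fish east east fish east east fish east old old W ⇒ fish east east fish east east fish east old old old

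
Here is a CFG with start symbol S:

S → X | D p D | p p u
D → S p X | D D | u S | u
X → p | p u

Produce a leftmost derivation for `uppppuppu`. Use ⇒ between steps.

S ⇒ DpD ⇒ upD ⇒ upDD ⇒ upSpXD ⇒ upXpXD ⇒ upppXD ⇒ uppppD ⇒ uppppuS ⇒ uppppuppu

S ⇒ DpD   [S → D p D]
DpD ⇒ upD   [D → u]
upD ⇒ upDD   [D → D D]
upDD ⇒ upSpXD   [D → S p X]
upSpXD ⇒ upXpXD   [S → X]
upXpXD ⇒ upppXD   [X → p]
upppXD ⇒ uppppD   [X → p]
uppppD ⇒ uppppuS   [D → u S]
uppppuS ⇒ uppppuppu   [S → p p u]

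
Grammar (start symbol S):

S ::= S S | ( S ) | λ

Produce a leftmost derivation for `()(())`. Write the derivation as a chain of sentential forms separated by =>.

S => SS => (S)S => ()S => ()(S) => ()((S)) => ()(())

S => SS   [S ::= S S]
SS => (S)S   [S ::= ( S )]
(S)S => ()S   [S ::= λ]
()S => ()(S)   [S ::= ( S )]
()(S) => ()((S))   [S ::= ( S )]
()((S)) => ()(())   [S ::= λ]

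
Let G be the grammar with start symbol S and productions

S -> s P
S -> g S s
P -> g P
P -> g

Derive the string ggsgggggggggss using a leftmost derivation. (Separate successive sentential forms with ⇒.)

S ⇒ gSs   [S -> g S s]
gSs ⇒ ggSss   [S -> g S s]
ggSss ⇒ ggsPss   [S -> s P]
ggsPss ⇒ ggsgPss   [P -> g P]
ggsgPss ⇒ ggsggPss   [P -> g P]
ggsggPss ⇒ ggsgggPss   [P -> g P]
ggsgggPss ⇒ ggsggggPss   [P -> g P]
ggsggggPss ⇒ ggsgggggPss   [P -> g P]
ggsgggggPss ⇒ ggsggggggPss   [P -> g P]
ggsggggggPss ⇒ ggsgggggggPss   [P -> g P]
ggsgggggggPss ⇒ ggsggggggggPss   [P -> g P]
ggsggggggggPss ⇒ ggsgggggggggss   [P -> g]

S⇒gSs⇒ggSss⇒ggsPss⇒ggsgPss⇒ggsggPss⇒ggsgggPss⇒ggsggggPss⇒ggsgggggPss⇒ggsggggggPss⇒ggsgggggggPss⇒ggsggggggggPss⇒ggsgggggggggss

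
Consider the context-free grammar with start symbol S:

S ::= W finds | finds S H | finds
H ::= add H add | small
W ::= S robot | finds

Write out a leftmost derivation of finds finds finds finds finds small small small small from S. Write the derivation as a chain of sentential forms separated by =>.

S => finds S H => finds finds S H H => finds finds finds S H H H => finds finds finds finds S H H H H => finds finds finds finds finds H H H H => finds finds finds finds finds small H H H => finds finds finds finds finds small small H H => finds finds finds finds finds small small small H => finds finds finds finds finds small small small small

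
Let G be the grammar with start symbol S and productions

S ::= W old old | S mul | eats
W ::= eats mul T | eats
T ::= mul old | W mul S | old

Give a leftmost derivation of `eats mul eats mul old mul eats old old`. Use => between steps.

S => W old old => eats mul T old old => eats mul W mul S old old => eats mul eats mul T mul S old old => eats mul eats mul old mul S old old => eats mul eats mul old mul eats old old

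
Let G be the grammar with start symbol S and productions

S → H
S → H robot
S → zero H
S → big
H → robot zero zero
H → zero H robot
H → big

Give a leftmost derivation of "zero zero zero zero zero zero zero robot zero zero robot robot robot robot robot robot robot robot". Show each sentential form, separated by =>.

S => H robot   [S → H robot]
H robot => zero H robot robot   [H → zero H robot]
zero H robot robot => zero zero H robot robot robot   [H → zero H robot]
zero zero H robot robot robot => zero zero zero H robot robot robot robot   [H → zero H robot]
zero zero zero H robot robot robot robot => zero zero zero zero H robot robot robot robot robot   [H → zero H robot]
zero zero zero zero H robot robot robot robot robot => zero zero zero zero zero H robot robot robot robot robot robot   [H → zero H robot]
zero zero zero zero zero H robot robot robot robot robot robot => zero zero zero zero zero zero H robot robot robot robot robot robot robot   [H → zero H robot]
zero zero zero zero zero zero H robot robot robot robot robot robot robot => zero zero zero zero zero zero zero H robot robot robot robot robot robot robot robot   [H → zero H robot]
zero zero zero zero zero zero zero H robot robot robot robot robot robot robot robot => zero zero zero zero zero zero zero robot zero zero robot robot robot robot robot robot robot robot   [H → robot zero zero]

S => H robot => zero H robot robot => zero zero H robot robot robot => zero zero zero H robot robot robot robot => zero zero zero zero H robot robot robot robot robot => zero zero zero zero zero H robot robot robot robot robot robot => zero zero zero zero zero zero H robot robot robot robot robot robot robot => zero zero zero zero zero zero zero H robot robot robot robot robot robot robot robot => zero zero zero zero zero zero zero robot zero zero robot robot robot robot robot robot robot robot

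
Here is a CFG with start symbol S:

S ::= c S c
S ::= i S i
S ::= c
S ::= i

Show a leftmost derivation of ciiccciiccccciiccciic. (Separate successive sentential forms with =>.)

S=>cSc=>ciSic=>ciiSiic=>ciicSciic=>ciiccScciic=>ciicccSccciic=>ciiccciSiccciic=>ciiccciiSiiccciic=>ciiccciicSciiccciic=>ciiccciiccScciiccciic=>ciiccciiccccciiccciic

S => cSc   [S ::= c S c]
cSc => ciSic   [S ::= i S i]
ciSic => ciiSiic   [S ::= i S i]
ciiSiic => ciicSciic   [S ::= c S c]
ciicSciic => ciiccScciic   [S ::= c S c]
ciiccScciic => ciicccSccciic   [S ::= c S c]
ciicccSccciic => ciiccciSiccciic   [S ::= i S i]
ciiccciSiccciic => ciiccciiSiiccciic   [S ::= i S i]
ciiccciiSiiccciic => ciiccciicSciiccciic   [S ::= c S c]
ciiccciicSciiccciic => ciiccciiccScciiccciic   [S ::= c S c]
ciiccciiccScciiccciic => ciiccciiccccciiccciic   [S ::= c]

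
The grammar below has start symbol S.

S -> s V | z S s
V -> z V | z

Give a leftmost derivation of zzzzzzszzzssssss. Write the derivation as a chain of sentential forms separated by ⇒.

S ⇒ zSs ⇒ zzSss ⇒ zzzSsss ⇒ zzzzSssss ⇒ zzzzzSsssss ⇒ zzzzzzSssssss ⇒ zzzzzzsVssssss ⇒ zzzzzzszVssssss ⇒ zzzzzzszzVssssss ⇒ zzzzzzszzzssssss

S ⇒ zSs   [S -> z S s]
zSs ⇒ zzSss   [S -> z S s]
zzSss ⇒ zzzSsss   [S -> z S s]
zzzSsss ⇒ zzzzSssss   [S -> z S s]
zzzzSssss ⇒ zzzzzSsssss   [S -> z S s]
zzzzzSsssss ⇒ zzzzzzSssssss   [S -> z S s]
zzzzzzSssssss ⇒ zzzzzzsVssssss   [S -> s V]
zzzzzzsVssssss ⇒ zzzzzzszVssssss   [V -> z V]
zzzzzzszVssssss ⇒ zzzzzzszzVssssss   [V -> z V]
zzzzzzszzVssssss ⇒ zzzzzzszzzssssss   [V -> z]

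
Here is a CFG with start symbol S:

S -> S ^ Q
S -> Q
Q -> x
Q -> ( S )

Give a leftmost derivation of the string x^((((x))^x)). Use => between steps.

S => S^Q => Q^Q => x^Q => x^(S) => x^(Q) => x^((S)) => x^((S^Q)) => x^((Q^Q)) => x^(((S)^Q)) => x^(((Q)^Q)) => x^((((S))^Q)) => x^((((Q))^Q)) => x^((((x))^Q)) => x^((((x))^x))

S => S^Q   [S -> S ^ Q]
S^Q => Q^Q   [S -> Q]
Q^Q => x^Q   [Q -> x]
x^Q => x^(S)   [Q -> ( S )]
x^(S) => x^(Q)   [S -> Q]
x^(Q) => x^((S))   [Q -> ( S )]
x^((S)) => x^((S^Q))   [S -> S ^ Q]
x^((S^Q)) => x^((Q^Q))   [S -> Q]
x^((Q^Q)) => x^(((S)^Q))   [Q -> ( S )]
x^(((S)^Q)) => x^(((Q)^Q))   [S -> Q]
x^(((Q)^Q)) => x^((((S))^Q))   [Q -> ( S )]
x^((((S))^Q)) => x^((((Q))^Q))   [S -> Q]
x^((((Q))^Q)) => x^((((x))^Q))   [Q -> x]
x^((((x))^Q)) => x^((((x))^x))   [Q -> x]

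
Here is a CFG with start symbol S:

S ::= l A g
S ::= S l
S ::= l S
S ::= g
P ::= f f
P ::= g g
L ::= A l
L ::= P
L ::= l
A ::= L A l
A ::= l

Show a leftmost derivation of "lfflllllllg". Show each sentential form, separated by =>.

S => lAg => lLAlg => lAlAlg => lLAllAlg => lPAllAlg => lffAllAlg => lfflllAlg => lfflllLAllg => lffllllAllg => lfflllllllg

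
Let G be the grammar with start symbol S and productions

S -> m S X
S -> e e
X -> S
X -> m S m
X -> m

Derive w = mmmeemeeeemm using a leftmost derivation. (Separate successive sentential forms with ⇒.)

S ⇒ mSX   [S -> m S X]
mSX ⇒ mmSXX   [S -> m S X]
mmSXX ⇒ mmmSXXX   [S -> m S X]
mmmSXXX ⇒ mmmeeXXX   [S -> e e]
mmmeeXXX ⇒ mmmeeSXX   [X -> S]
mmmeeSXX ⇒ mmmeemSXXX   [S -> m S X]
mmmeemSXXX ⇒ mmmeemeeXXX   [S -> e e]
mmmeemeeXXX ⇒ mmmeemeeSXX   [X -> S]
mmmeemeeSXX ⇒ mmmeemeeeeXX   [S -> e e]
mmmeemeeeeXX ⇒ mmmeemeeeemX   [X -> m]
mmmeemeeeemX ⇒ mmmeemeeeemm   [X -> m]

S ⇒ mSX ⇒ mmSXX ⇒ mmmSXXX ⇒ mmmeeXXX ⇒ mmmeeSXX ⇒ mmmeemSXXX ⇒ mmmeemeeXXX ⇒ mmmeemeeSXX ⇒ mmmeemeeeeXX ⇒ mmmeemeeeemX ⇒ mmmeemeeeemm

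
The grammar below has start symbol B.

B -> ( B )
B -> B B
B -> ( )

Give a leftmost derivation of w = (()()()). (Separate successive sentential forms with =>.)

B => (B)   [B -> ( B )]
(B) => (BB)   [B -> B B]
(BB) => (BBB)   [B -> B B]
(BBB) => (()BB)   [B -> ( )]
(()BB) => (()()B)   [B -> ( )]
(()()B) => (()()())   [B -> ( )]

B => (B) => (BB) => (BBB) => (()BB) => (()()B) => (()()())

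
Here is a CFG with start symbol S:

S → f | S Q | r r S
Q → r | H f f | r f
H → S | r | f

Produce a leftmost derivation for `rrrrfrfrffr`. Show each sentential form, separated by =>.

S=>SQ=>SQQ=>rrSQQ=>rrSQQQ=>rrrrSQQQ=>rrrrfQQQ=>rrrrfrfQQ=>rrrrfrfHffQ=>rrrrfrfrffQ=>rrrrfrfrffr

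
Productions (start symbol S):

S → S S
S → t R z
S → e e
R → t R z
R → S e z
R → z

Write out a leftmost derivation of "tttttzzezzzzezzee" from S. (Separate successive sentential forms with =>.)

S=>SS=>tRzS=>tSezzS=>ttRzezzS=>tttRzzezzS=>ttttRzzzezzS=>ttttSezzzzezzS=>tttttRzezzzzezzS=>tttttzzezzzzezzS=>tttttzzezzzzezzee

S => SS   [S → S S]
SS => tRzS   [S → t R z]
tRzS => tSezzS   [R → S e z]
tSezzS => ttRzezzS   [S → t R z]
ttRzezzS => tttRzzezzS   [R → t R z]
tttRzzezzS => ttttRzzzezzS   [R → t R z]
ttttRzzzezzS => ttttSezzzzezzS   [R → S e z]
ttttSezzzzezzS => tttttRzezzzzezzS   [S → t R z]
tttttRzezzzzezzS => tttttzzezzzzezzS   [R → z]
tttttzzezzzzezzS => tttttzzezzzzezzee   [S → e e]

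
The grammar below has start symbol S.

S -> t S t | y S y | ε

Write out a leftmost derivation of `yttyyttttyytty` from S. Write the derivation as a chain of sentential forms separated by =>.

S => ySy => ytSty => yttStty => yttySytty => yttyySyytty => yttyytStyytty => yttyyttSttyytty => yttyyttttyytty

S => ySy   [S -> y S y]
ySy => ytSty   [S -> t S t]
ytSty => yttStty   [S -> t S t]
yttStty => yttySytty   [S -> y S y]
yttySytty => yttyySyytty   [S -> y S y]
yttyySyytty => yttyytStyytty   [S -> t S t]
yttyytStyytty => yttyyttSttyytty   [S -> t S t]
yttyyttSttyytty => yttyyttttyytty   [S -> ε]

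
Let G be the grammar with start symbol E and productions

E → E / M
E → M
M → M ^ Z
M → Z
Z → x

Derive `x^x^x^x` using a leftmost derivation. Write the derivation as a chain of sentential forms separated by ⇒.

E ⇒ M ⇒ M^Z ⇒ M^Z^Z ⇒ M^Z^Z^Z ⇒ Z^Z^Z^Z ⇒ x^Z^Z^Z ⇒ x^x^Z^Z ⇒ x^x^x^Z ⇒ x^x^x^x

E ⇒ M   [E → M]
M ⇒ M^Z   [M → M ^ Z]
M^Z ⇒ M^Z^Z   [M → M ^ Z]
M^Z^Z ⇒ M^Z^Z^Z   [M → M ^ Z]
M^Z^Z^Z ⇒ Z^Z^Z^Z   [M → Z]
Z^Z^Z^Z ⇒ x^Z^Z^Z   [Z → x]
x^Z^Z^Z ⇒ x^x^Z^Z   [Z → x]
x^x^Z^Z ⇒ x^x^x^Z   [Z → x]
x^x^x^Z ⇒ x^x^x^x   [Z → x]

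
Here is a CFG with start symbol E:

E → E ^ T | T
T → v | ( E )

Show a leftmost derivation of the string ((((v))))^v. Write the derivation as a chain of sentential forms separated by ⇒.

E ⇒ E^T   [E → E ^ T]
E^T ⇒ T^T   [E → T]
T^T ⇒ (E)^T   [T → ( E )]
(E)^T ⇒ (T)^T   [E → T]
(T)^T ⇒ ((E))^T   [T → ( E )]
((E))^T ⇒ ((T))^T   [E → T]
((T))^T ⇒ (((E)))^T   [T → ( E )]
(((E)))^T ⇒ (((T)))^T   [E → T]
(((T)))^T ⇒ ((((E))))^T   [T → ( E )]
((((E))))^T ⇒ ((((T))))^T   [E → T]
((((T))))^T ⇒ ((((v))))^T   [T → v]
((((v))))^T ⇒ ((((v))))^v   [T → v]

E⇒E^T⇒T^T⇒(E)^T⇒(T)^T⇒((E))^T⇒((T))^T⇒(((E)))^T⇒(((T)))^T⇒((((E))))^T⇒((((T))))^T⇒((((v))))^T⇒((((v))))^v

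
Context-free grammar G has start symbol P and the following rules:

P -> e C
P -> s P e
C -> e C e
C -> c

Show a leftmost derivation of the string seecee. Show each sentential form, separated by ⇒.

P ⇒ sPe ⇒ seCe ⇒ seeCee ⇒ seecee

P ⇒ sPe   [P -> s P e]
sPe ⇒ seCe   [P -> e C]
seCe ⇒ seeCee   [C -> e C e]
seeCee ⇒ seecee   [C -> c]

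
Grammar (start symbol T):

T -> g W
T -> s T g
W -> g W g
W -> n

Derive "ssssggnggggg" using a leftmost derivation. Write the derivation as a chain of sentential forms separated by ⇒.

T⇒sTg⇒ssTgg⇒sssTggg⇒ssssTgggg⇒ssssgWgggg⇒ssssggWggggg⇒ssssggnggggg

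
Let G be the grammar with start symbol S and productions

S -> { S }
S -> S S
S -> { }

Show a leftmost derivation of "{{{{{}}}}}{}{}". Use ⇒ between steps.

S ⇒ SS   [S -> S S]
SS ⇒ {S}S   [S -> { S }]
{S}S ⇒ {{S}}S   [S -> { S }]
{{S}}S ⇒ {{{S}}}S   [S -> { S }]
{{{S}}}S ⇒ {{{{S}}}}S   [S -> { S }]
{{{{S}}}}S ⇒ {{{{{}}}}}S   [S -> { }]
{{{{{}}}}}S ⇒ {{{{{}}}}}SS   [S -> S S]
{{{{{}}}}}SS ⇒ {{{{{}}}}}{}S   [S -> { }]
{{{{{}}}}}{}S ⇒ {{{{{}}}}}{}{}   [S -> { }]

S⇒SS⇒{S}S⇒{{S}}S⇒{{{S}}}S⇒{{{{S}}}}S⇒{{{{{}}}}}S⇒{{{{{}}}}}SS⇒{{{{{}}}}}{}S⇒{{{{{}}}}}{}{}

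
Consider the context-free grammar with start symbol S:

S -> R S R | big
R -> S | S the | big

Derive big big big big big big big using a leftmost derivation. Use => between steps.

S => R S R   [S -> R S R]
R S R => S S R   [R -> S]
S S R => big S R   [S -> big]
big S R => big R S R R   [S -> R S R]
big R S R R => big S S R R   [R -> S]
big S S R R => big R S R S R R   [S -> R S R]
big R S R S R R => big big S R S R R   [R -> big]
big big S R S R R => big big big R S R R   [S -> big]
big big big R S R R => big big big big S R R   [R -> big]
big big big big S R R => big big big big big R R   [S -> big]
big big big big big R R => big big big big big big R   [R -> big]
big big big big big big R => big big big big big big big   [R -> big]

S => R S R => S S R => big S R => big R S R R => big S S R R => big R S R S R R => big big S R S R R => big big big R S R R => big big big big S R R => big big big big big R R => big big big big big big R => big big big big big big big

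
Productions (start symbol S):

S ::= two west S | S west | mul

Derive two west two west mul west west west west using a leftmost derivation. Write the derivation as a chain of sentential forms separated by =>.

S => S west => two west S west => two west S west west => two west S west west west => two west two west S west west west => two west two west S west west west west => two west two west mul west west west west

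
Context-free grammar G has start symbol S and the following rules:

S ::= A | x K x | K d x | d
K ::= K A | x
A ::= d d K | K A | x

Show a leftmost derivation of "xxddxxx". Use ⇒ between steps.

S ⇒ A ⇒ KA ⇒ xA ⇒ xKA ⇒ xKAA ⇒ xKAAA ⇒ xxAAA ⇒ xxddKAA ⇒ xxddxAA ⇒ xxddxxA ⇒ xxddxxx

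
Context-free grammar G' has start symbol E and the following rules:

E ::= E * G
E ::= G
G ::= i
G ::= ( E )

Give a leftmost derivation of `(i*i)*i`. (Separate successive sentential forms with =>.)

E=>E*G=>G*G=>(E)*G=>(E*G)*G=>(G*G)*G=>(i*G)*G=>(i*i)*G=>(i*i)*i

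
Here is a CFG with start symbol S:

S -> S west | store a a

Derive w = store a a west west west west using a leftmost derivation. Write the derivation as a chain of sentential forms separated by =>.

S => S west   [S -> S west]
S west => S west west   [S -> S west]
S west west => S west west west   [S -> S west]
S west west west => S west west west west   [S -> S west]
S west west west west => store a a west west west west   [S -> store a a]

S => S west => S west west => S west west west => S west west west west => store a a west west west west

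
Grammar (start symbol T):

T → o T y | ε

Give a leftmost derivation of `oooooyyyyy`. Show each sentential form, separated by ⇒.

T ⇒ oTy   [T → o T y]
oTy ⇒ ooTyy   [T → o T y]
ooTyy ⇒ oooTyyy   [T → o T y]
oooTyyy ⇒ ooooTyyyy   [T → o T y]
ooooTyyyy ⇒ oooooTyyyyy   [T → o T y]
oooooTyyyyy ⇒ oooooyyyyy   [T → ε]

T ⇒ oTy ⇒ ooTyy ⇒ oooTyyy ⇒ ooooTyyyy ⇒ oooooTyyyyy ⇒ oooooyyyyy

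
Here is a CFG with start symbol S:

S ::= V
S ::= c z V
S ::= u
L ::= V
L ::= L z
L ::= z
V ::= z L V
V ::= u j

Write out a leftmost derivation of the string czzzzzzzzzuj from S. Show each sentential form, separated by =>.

S => czV   [S ::= c z V]
czV => czzLV   [V ::= z L V]
czzLV => czzLzV   [L ::= L z]
czzLzV => czzzzV   [L ::= z]
czzzzV => czzzzzLV   [V ::= z L V]
czzzzzLV => czzzzzLzV   [L ::= L z]
czzzzzLzV => czzzzzLzzV   [L ::= L z]
czzzzzLzzV => czzzzzLzzzV   [L ::= L z]
czzzzzLzzzV => czzzzzzzzzV   [L ::= z]
czzzzzzzzzV => czzzzzzzzzuj   [V ::= u j]

S => czV => czzLV => czzLzV => czzzzV => czzzzzLV => czzzzzLzV => czzzzzLzzV => czzzzzLzzzV => czzzzzzzzzV => czzzzzzzzzuj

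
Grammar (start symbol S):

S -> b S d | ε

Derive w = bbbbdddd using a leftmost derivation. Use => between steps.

S => bSd   [S -> b S d]
bSd => bbSdd   [S -> b S d]
bbSdd => bbbSddd   [S -> b S d]
bbbSddd => bbbbSdddd   [S -> b S d]
bbbbSdddd => bbbbdddd   [S -> ε]

S => bSd => bbSdd => bbbSddd => bbbbSdddd => bbbbdddd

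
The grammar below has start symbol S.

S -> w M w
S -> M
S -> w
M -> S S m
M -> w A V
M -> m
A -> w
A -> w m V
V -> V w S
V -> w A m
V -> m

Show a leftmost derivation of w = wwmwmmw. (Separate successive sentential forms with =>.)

S => wMw   [S -> w M w]
wMw => wSSmw   [M -> S S m]
wSSmw => wwMwSmw   [S -> w M w]
wwMwSmw => wwmwSmw   [M -> m]
wwmwSmw => wwmwMmw   [S -> M]
wwmwMmw => wwmwmmw   [M -> m]

S=>wMw=>wSSmw=>wwMwSmw=>wwmwSmw=>wwmwMmw=>wwmwmmw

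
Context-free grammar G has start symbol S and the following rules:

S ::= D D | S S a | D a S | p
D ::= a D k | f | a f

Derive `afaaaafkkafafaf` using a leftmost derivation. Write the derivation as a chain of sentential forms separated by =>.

S => DaS   [S ::= D a S]
DaS => afaS   [D ::= a f]
afaS => afaDaS   [S ::= D a S]
afaDaS => afaaDkaS   [D ::= a D k]
afaaDkaS => afaaaDkkaS   [D ::= a D k]
afaaaDkkaS => afaaaafkkaS   [D ::= a f]
afaaaafkkaS => afaaaafkkaDaS   [S ::= D a S]
afaaaafkkaDaS => afaaaafkkafaS   [D ::= f]
afaaaafkkafaS => afaaaafkkafaDD   [S ::= D D]
afaaaafkkafaDD => afaaaafkkafafD   [D ::= f]
afaaaafkkafafD => afaaaafkkafafaf   [D ::= a f]

S => DaS => afaS => afaDaS => afaaDkaS => afaaaDkkaS => afaaaafkkaS => afaaaafkkaDaS => afaaaafkkafaS => afaaaafkkafaDD => afaaaafkkafafD => afaaaafkkafafaf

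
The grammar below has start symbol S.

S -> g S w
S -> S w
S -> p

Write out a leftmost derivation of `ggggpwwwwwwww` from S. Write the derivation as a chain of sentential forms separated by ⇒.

S ⇒ gSw ⇒ gSww ⇒ gSwww ⇒ ggSwwww ⇒ gggSwwwww ⇒ ggggSwwwwww ⇒ ggggSwwwwwww ⇒ ggggSwwwwwwww ⇒ ggggpwwwwwwww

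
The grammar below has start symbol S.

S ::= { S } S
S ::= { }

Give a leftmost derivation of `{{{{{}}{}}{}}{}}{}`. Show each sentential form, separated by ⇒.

S ⇒ {S}S ⇒ {{S}S}S ⇒ {{{S}S}S}S ⇒ {{{{S}S}S}S}S ⇒ {{{{{}}S}S}S}S ⇒ {{{{{}}{}}S}S}S ⇒ {{{{{}}{}}{}}S}S ⇒ {{{{{}}{}}{}}{}}S ⇒ {{{{{}}{}}{}}{}}{}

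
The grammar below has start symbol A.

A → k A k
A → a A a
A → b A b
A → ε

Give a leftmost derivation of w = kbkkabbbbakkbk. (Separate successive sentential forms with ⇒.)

A ⇒ kAk ⇒ kbAbk ⇒ kbkAkbk ⇒ kbkkAkkbk ⇒ kbkkaAakkbk ⇒ kbkkabAbakkbk ⇒ kbkkabbAbbakkbk ⇒ kbkkabbbbakkbk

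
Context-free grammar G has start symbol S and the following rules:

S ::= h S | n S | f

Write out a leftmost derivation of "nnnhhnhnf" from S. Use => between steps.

S=>nS=>nnS=>nnnS=>nnnhS=>nnnhhS=>nnnhhnS=>nnnhhnhS=>nnnhhnhnS=>nnnhhnhnf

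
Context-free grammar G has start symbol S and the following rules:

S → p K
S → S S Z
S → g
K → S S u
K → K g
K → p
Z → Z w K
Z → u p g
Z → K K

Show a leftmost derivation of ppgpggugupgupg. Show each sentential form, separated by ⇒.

S ⇒ SSZ   [S → S S Z]
SSZ ⇒ pKSZ   [S → p K]
pKSZ ⇒ ppSZ   [K → p]
ppSZ ⇒ ppSSZZ   [S → S S Z]
ppSSZZ ⇒ ppgSZZ   [S → g]
ppgSZZ ⇒ ppgpKZZ   [S → p K]
ppgpKZZ ⇒ ppgpKgZZ   [K → K g]
ppgpKgZZ ⇒ ppgpSSugZZ   [K → S S u]
ppgpSSugZZ ⇒ ppgpgSugZZ   [S → g]
ppgpgSugZZ ⇒ ppgpggugZZ   [S → g]
ppgpggugZZ ⇒ ppgpggugupgZ   [Z → u p g]
ppgpggugupgZ ⇒ ppgpggugupgupg   [Z → u p g]

S ⇒ SSZ ⇒ pKSZ ⇒ ppSZ ⇒ ppSSZZ ⇒ ppgSZZ ⇒ ppgpKZZ ⇒ ppgpKgZZ ⇒ ppgpSSugZZ ⇒ ppgpgSugZZ ⇒ ppgpggugZZ ⇒ ppgpggugupgZ ⇒ ppgpggugupgupg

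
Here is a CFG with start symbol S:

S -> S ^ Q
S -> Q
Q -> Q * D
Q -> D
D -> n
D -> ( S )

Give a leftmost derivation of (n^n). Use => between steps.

S => Q => D => (S) => (S^Q) => (Q^Q) => (D^Q) => (n^Q) => (n^D) => (n^n)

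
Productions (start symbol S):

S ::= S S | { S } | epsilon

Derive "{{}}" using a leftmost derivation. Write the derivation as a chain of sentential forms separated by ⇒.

S ⇒ {S} ⇒ {SS} ⇒ {SSS} ⇒ {SSSS} ⇒ {{S}SSS} ⇒ {{}SSS} ⇒ {{}SS} ⇒ {{}S} ⇒ {{}}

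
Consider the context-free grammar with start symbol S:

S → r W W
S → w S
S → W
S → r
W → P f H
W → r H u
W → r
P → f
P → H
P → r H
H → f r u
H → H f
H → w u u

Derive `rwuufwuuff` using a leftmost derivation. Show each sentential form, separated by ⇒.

S ⇒ W ⇒ PfH ⇒ rHfH ⇒ rwuufH ⇒ rwuufHf ⇒ rwuufHff ⇒ rwuufwuuff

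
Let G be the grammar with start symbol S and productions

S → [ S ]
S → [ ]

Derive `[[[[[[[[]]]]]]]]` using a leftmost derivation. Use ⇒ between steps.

S ⇒ [S] ⇒ [[S]] ⇒ [[[S]]] ⇒ [[[[S]]]] ⇒ [[[[[S]]]]] ⇒ [[[[[[S]]]]]] ⇒ [[[[[[[S]]]]]]] ⇒ [[[[[[[[]]]]]]]]

S ⇒ [S]   [S → [ S ]]
[S] ⇒ [[S]]   [S → [ S ]]
[[S]] ⇒ [[[S]]]   [S → [ S ]]
[[[S]]] ⇒ [[[[S]]]]   [S → [ S ]]
[[[[S]]]] ⇒ [[[[[S]]]]]   [S → [ S ]]
[[[[[S]]]]] ⇒ [[[[[[S]]]]]]   [S → [ S ]]
[[[[[[S]]]]]] ⇒ [[[[[[[S]]]]]]]   [S → [ S ]]
[[[[[[[S]]]]]]] ⇒ [[[[[[[[]]]]]]]]   [S → [ ]]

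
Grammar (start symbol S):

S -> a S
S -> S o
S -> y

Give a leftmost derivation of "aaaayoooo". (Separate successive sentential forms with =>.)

S => So   [S -> S o]
So => Soo   [S -> S o]
Soo => Sooo   [S -> S o]
Sooo => aSooo   [S -> a S]
aSooo => aaSooo   [S -> a S]
aaSooo => aaaSooo   [S -> a S]
aaaSooo => aaaaSooo   [S -> a S]
aaaaSooo => aaaaSoooo   [S -> S o]
aaaaSoooo => aaaayoooo   [S -> y]

S => So => Soo => Sooo => aSooo => aaSooo => aaaSooo => aaaaSooo => aaaaSoooo => aaaayoooo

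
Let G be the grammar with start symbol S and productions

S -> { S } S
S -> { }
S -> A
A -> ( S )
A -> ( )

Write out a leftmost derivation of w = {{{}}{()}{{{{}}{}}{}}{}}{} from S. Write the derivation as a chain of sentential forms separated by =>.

S => {S}S => {{S}S}S => {{{}}S}S => {{{}}{S}S}S => {{{}}{A}S}S => {{{}}{()}S}S => {{{}}{()}{S}S}S => {{{}}{()}{{S}S}S}S => {{{}}{()}{{{S}S}S}S}S => {{{}}{()}{{{{}}S}S}S}S => {{{}}{()}{{{{}}{}}S}S}S => {{{}}{()}{{{{}}{}}{}}S}S => {{{}}{()}{{{{}}{}}{}}{}}S => {{{}}{()}{{{{}}{}}{}}{}}{}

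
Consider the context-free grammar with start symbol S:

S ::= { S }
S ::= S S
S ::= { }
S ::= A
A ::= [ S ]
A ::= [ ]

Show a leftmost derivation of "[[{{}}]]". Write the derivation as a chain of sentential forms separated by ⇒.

S ⇒ A ⇒ [S] ⇒ [A] ⇒ [[S]] ⇒ [[{S}]] ⇒ [[{{}}]]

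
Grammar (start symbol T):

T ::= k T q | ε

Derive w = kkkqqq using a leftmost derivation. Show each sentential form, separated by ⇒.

T ⇒ kTq ⇒ kkTqq ⇒ kkkTqqq ⇒ kkkqqq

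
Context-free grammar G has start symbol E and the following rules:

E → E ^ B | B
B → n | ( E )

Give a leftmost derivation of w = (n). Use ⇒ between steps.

E⇒B⇒(E)⇒(B)⇒(n)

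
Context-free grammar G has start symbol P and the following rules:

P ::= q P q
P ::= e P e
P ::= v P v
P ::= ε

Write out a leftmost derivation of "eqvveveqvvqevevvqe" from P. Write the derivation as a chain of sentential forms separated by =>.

P => ePe   [P ::= e P e]
ePe => eqPqe   [P ::= q P q]
eqPqe => eqvPvqe   [P ::= v P v]
eqvPvqe => eqvvPvvqe   [P ::= v P v]
eqvvPvvqe => eqvvePevvqe   [P ::= e P e]
eqvvePevvqe => eqvvevPvevvqe   [P ::= v P v]
eqvvevPvevvqe => eqvvevePevevvqe   [P ::= e P e]
eqvvevePevevvqe => eqvveveqPqevevvqe   [P ::= q P q]
eqvveveqPqevevvqe => eqvveveqvPvqevevvqe   [P ::= v P v]
eqvveveqvPvqevevvqe => eqvveveqvvqevevvqe   [P ::= ε]

P => ePe => eqPqe => eqvPvqe => eqvvPvvqe => eqvvePevvqe => eqvvevPvevvqe => eqvvevePevevvqe => eqvveveqPqevevvqe => eqvveveqvPvqevevvqe => eqvveveqvvqevevvqe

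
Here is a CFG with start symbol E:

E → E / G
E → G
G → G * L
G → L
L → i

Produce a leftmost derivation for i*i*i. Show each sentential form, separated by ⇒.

E⇒G⇒G*L⇒G*L*L⇒L*L*L⇒i*L*L⇒i*i*L⇒i*i*i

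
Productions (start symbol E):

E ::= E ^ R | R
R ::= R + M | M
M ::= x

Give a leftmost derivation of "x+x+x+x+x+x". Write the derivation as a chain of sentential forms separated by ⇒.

E ⇒ R   [E ::= R]
R ⇒ R+M   [R ::= R + M]
R+M ⇒ R+M+M   [R ::= R + M]
R+M+M ⇒ R+M+M+M   [R ::= R + M]
R+M+M+M ⇒ R+M+M+M+M   [R ::= R + M]
R+M+M+M+M ⇒ R+M+M+M+M+M   [R ::= R + M]
R+M+M+M+M+M ⇒ M+M+M+M+M+M   [R ::= M]
M+M+M+M+M+M ⇒ x+M+M+M+M+M   [M ::= x]
x+M+M+M+M+M ⇒ x+x+M+M+M+M   [M ::= x]
x+x+M+M+M+M ⇒ x+x+x+M+M+M   [M ::= x]
x+x+x+M+M+M ⇒ x+x+x+x+M+M   [M ::= x]
x+x+x+x+M+M ⇒ x+x+x+x+x+M   [M ::= x]
x+x+x+x+x+M ⇒ x+x+x+x+x+x   [M ::= x]

E ⇒ R ⇒ R+M ⇒ R+M+M ⇒ R+M+M+M ⇒ R+M+M+M+M ⇒ R+M+M+M+M+M ⇒ M+M+M+M+M+M ⇒ x+M+M+M+M+M ⇒ x+x+M+M+M+M ⇒ x+x+x+M+M+M ⇒ x+x+x+x+M+M ⇒ x+x+x+x+x+M ⇒ x+x+x+x+x+x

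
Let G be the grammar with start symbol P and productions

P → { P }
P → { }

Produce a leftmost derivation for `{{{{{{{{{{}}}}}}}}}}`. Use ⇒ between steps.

P ⇒ {P} ⇒ {{P}} ⇒ {{{P}}} ⇒ {{{{P}}}} ⇒ {{{{{P}}}}} ⇒ {{{{{{P}}}}}} ⇒ {{{{{{{P}}}}}}} ⇒ {{{{{{{{P}}}}}}}} ⇒ {{{{{{{{{P}}}}}}}}} ⇒ {{{{{{{{{{}}}}}}}}}}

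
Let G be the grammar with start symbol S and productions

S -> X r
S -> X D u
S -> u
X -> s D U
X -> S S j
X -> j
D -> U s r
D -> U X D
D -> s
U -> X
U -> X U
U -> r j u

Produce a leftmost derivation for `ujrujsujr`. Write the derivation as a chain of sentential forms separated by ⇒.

S ⇒ Xr   [S -> X r]
Xr ⇒ SSjr   [X -> S S j]
SSjr ⇒ uSjr   [S -> u]
uSjr ⇒ uXDujr   [S -> X D u]
uXDujr ⇒ uSSjDujr   [X -> S S j]
uSSjDujr ⇒ uXrSjDujr   [S -> X r]
uXrSjDujr ⇒ ujrSjDujr   [X -> j]
ujrSjDujr ⇒ ujrujDujr   [S -> u]
ujrujDujr ⇒ ujrujsujr   [D -> s]

S ⇒ Xr ⇒ SSjr ⇒ uSjr ⇒ uXDujr ⇒ uSSjDujr ⇒ uXrSjDujr ⇒ ujrSjDujr ⇒ ujrujDujr ⇒ ujrujsujr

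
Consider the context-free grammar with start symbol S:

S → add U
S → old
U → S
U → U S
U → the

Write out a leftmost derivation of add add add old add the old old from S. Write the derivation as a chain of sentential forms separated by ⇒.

S ⇒ add U ⇒ add U S ⇒ add U S S ⇒ add S S S ⇒ add add U S S ⇒ add add S S S ⇒ add add add U S S ⇒ add add add S S S ⇒ add add add old S S ⇒ add add add old add U S ⇒ add add add old add U S S ⇒ add add add old add the S S ⇒ add add add old add the old S ⇒ add add add old add the old old

S ⇒ add U   [S → add U]
add U ⇒ add U S   [U → U S]
add U S ⇒ add U S S   [U → U S]
add U S S ⇒ add S S S   [U → S]
add S S S ⇒ add add U S S   [S → add U]
add add U S S ⇒ add add S S S   [U → S]
add add S S S ⇒ add add add U S S   [S → add U]
add add add U S S ⇒ add add add S S S   [U → S]
add add add S S S ⇒ add add add old S S   [S → old]
add add add old S S ⇒ add add add old add U S   [S → add U]
add add add old add U S ⇒ add add add old add U S S   [U → U S]
add add add old add U S S ⇒ add add add old add the S S   [U → the]
add add add old add the S S ⇒ add add add old add the old S   [S → old]
add add add old add the old S ⇒ add add add old add the old old   [S → old]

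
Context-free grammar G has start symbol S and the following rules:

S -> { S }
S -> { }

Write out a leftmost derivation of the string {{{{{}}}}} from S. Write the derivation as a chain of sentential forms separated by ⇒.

S⇒{S}⇒{{S}}⇒{{{S}}}⇒{{{{S}}}}⇒{{{{{}}}}}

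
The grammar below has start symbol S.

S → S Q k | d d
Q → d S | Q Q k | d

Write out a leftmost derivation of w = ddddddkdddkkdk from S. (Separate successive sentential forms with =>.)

S => SQk => SQkQk => ddQkQk => ddQQkkQk => ddQQkQkkQk => dddSQkQkkQk => dddddQkQkkQk => ddddddkQkkQk => ddddddkdSkkQk => ddddddkdddkkQk => ddddddkdddkkdk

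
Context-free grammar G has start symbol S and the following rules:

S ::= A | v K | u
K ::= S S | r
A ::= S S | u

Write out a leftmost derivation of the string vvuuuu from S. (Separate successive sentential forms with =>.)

S => A   [S ::= A]
A => SS   [A ::= S S]
SS => vKS   [S ::= v K]
vKS => vSSS   [K ::= S S]
vSSS => vvKSS   [S ::= v K]
vvKSS => vvSSSS   [K ::= S S]
vvSSSS => vvuSSS   [S ::= u]
vvuSSS => vvuuSS   [S ::= u]
vvuuSS => vvuuuS   [S ::= u]
vvuuuS => vvuuuu   [S ::= u]

S=>A=>SS=>vKS=>vSSS=>vvKSS=>vvSSSS=>vvuSSS=>vvuuSS=>vvuuuS=>vvuuuu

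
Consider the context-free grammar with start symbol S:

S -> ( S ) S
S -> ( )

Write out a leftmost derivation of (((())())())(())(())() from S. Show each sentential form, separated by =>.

S => (S)S   [S -> ( S ) S]
(S)S => ((S)S)S   [S -> ( S ) S]
((S)S)S => (((S)S)S)S   [S -> ( S ) S]
(((S)S)S)S => (((())S)S)S   [S -> ( )]
(((())S)S)S => (((())())S)S   [S -> ( )]
(((())())S)S => (((())())())S   [S -> ( )]
(((())())())S => (((())())())(S)S   [S -> ( S ) S]
(((())())())(S)S => (((())())())(())S   [S -> ( )]
(((())())())(())S => (((())())())(())(S)S   [S -> ( S ) S]
(((())())())(())(S)S => (((())())())(())(())S   [S -> ( )]
(((())())())(())(())S => (((())())())(())(())()   [S -> ( )]

S=>(S)S=>((S)S)S=>(((S)S)S)S=>(((())S)S)S=>(((())())S)S=>(((())())())S=>(((())())())(S)S=>(((())())())(())S=>(((())())())(())(S)S=>(((())())())(())(())S=>(((())())())(())(())()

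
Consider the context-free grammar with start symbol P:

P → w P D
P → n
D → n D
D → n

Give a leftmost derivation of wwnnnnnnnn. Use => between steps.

P=>wPD=>wwPDD=>wwnDD=>wwnnDD=>wwnnnDD=>wwnnnnDD=>wwnnnnnDD=>wwnnnnnnD=>wwnnnnnnnD=>wwnnnnnnnn

P => wPD   [P → w P D]
wPD => wwPDD   [P → w P D]
wwPDD => wwnDD   [P → n]
wwnDD => wwnnDD   [D → n D]
wwnnDD => wwnnnDD   [D → n D]
wwnnnDD => wwnnnnDD   [D → n D]
wwnnnnDD => wwnnnnnDD   [D → n D]
wwnnnnnDD => wwnnnnnnD   [D → n]
wwnnnnnnD => wwnnnnnnnD   [D → n D]
wwnnnnnnnD => wwnnnnnnnn   [D → n]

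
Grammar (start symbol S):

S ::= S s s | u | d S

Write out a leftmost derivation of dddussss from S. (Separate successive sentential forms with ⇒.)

S ⇒ dS ⇒ dSss ⇒ ddSss ⇒ ddSssss ⇒ dddSssss ⇒ dddussss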